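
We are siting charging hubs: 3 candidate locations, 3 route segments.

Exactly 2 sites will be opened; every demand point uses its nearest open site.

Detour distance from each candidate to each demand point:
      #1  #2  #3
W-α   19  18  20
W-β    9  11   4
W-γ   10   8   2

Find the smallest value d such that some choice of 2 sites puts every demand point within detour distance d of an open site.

Open {W-β, W-γ}.
  Farthest demand point is #1 at detour distance 9 (to W-β); all others are ≤ 9.
With {W-α, W-γ} the worst case is 10.
With {W-α, W-β} the worst case is 11.
No size-2 selection achieves below 9.

9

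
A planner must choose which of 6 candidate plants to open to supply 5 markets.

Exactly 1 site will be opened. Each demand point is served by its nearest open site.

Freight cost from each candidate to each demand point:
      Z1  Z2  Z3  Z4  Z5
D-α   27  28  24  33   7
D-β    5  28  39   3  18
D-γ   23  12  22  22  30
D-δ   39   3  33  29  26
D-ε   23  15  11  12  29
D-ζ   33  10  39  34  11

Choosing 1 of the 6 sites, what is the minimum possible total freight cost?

Open {D-ε}.
  Z1→D-ε 23, Z2→D-ε 15, Z3→D-ε 11, Z4→D-ε 12, Z5→D-ε 29  ⇒ total 90.
Compare {D-β}: total 93.
Compare {D-γ}: total 109.
No size-1 selection does better; minimum is 90.

90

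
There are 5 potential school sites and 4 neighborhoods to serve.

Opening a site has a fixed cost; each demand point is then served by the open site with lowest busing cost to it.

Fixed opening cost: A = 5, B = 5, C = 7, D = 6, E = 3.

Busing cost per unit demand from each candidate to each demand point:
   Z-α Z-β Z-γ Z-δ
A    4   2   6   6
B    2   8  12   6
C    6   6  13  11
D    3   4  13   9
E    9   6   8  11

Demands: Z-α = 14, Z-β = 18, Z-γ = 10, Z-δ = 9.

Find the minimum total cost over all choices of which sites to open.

Open {A, B}: assign each demand point to its cheapest open site.
  Z-α→B 14×2=28, Z-β→A 18×2=36, Z-γ→A 10×6=60, Z-δ→A 9×6=54
  busing cost 178, fixed 10 → total 188.
Compare {A, B, E}: busing cost 178 + fixed 13 = 191.
Compare {A, B, D}: busing cost 178 + fixed 16 = 194.
Compare {A, B, C}: busing cost 178 + fixed 17 = 195.
All other subsets cost ≥ 191. Minimum total cost: 188.

188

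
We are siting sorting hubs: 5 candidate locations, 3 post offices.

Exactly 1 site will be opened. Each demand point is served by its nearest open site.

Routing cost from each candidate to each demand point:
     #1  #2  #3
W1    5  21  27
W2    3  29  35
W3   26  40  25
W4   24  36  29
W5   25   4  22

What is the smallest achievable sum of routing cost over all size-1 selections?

51

Open {W5}.
  #1→W5 25, #2→W5 4, #3→W5 22  ⇒ total 51.
Compare {W1}: total 53.
Compare {W2}: total 67.
No size-1 selection does better; minimum is 51.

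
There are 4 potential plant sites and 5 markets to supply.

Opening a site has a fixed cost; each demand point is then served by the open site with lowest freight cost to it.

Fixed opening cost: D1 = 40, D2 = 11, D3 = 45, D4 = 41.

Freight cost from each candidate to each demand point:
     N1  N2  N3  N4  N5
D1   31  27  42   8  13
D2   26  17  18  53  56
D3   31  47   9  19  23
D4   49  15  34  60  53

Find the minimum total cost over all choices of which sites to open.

133

Open {D1, D2}: assign each demand point to its cheapest open site.
  N1→D2 26, N2→D2 17, N3→D2 18, N4→D1 8, N5→D1 13
  freight cost 82, fixed 51 → total 133.
Compare {D2, D3}: freight cost 94 + fixed 56 = 150.
Compare {D1}: freight cost 121 + fixed 40 = 161.
Compare {D1, D2, D3}: freight cost 73 + fixed 96 = 169.
All other subsets cost ≥ 150. Minimum total cost: 133.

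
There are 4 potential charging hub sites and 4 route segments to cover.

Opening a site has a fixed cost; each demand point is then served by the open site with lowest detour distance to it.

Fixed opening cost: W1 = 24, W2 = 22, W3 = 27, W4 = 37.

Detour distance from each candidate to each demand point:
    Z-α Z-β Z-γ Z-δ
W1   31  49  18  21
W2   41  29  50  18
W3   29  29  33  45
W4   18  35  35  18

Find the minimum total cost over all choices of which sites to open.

142

Open {W1, W2}: assign each demand point to its cheapest open site.
  Z-α→W1 31, Z-β→W2 29, Z-γ→W1 18, Z-δ→W2 18
  detour distance 96, fixed 46 → total 142.
Compare {W1}: detour distance 119 + fixed 24 = 143.
Compare {W4}: detour distance 106 + fixed 37 = 143.
Compare {W1, W3}: detour distance 97 + fixed 51 = 148.
All other subsets cost ≥ 143. Minimum total cost: 142.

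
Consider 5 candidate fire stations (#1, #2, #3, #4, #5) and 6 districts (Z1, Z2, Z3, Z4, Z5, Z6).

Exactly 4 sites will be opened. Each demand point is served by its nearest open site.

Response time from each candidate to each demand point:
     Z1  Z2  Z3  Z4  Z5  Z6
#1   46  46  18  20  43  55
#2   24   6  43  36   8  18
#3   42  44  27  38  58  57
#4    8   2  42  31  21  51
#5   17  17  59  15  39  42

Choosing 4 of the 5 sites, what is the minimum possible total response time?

69

Open {#1, #2, #4, #5}.
  Z1→#4 8, Z2→#4 2, Z3→#1 18, Z4→#5 15, Z5→#2 8, Z6→#2 18  ⇒ total 69.
Compare {#1, #2, #3, #4}: total 74.
Compare {#2, #3, #4, #5}: total 78.
No size-4 selection does better; minimum is 69.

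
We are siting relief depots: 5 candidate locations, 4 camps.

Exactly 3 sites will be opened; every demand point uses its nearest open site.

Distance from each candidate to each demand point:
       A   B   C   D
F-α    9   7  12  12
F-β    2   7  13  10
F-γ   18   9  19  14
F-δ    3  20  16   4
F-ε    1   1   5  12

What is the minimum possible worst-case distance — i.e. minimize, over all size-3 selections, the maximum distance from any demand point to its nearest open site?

Open {F-α, F-δ, F-ε}.
  Farthest demand point is C at distance 5 (to F-ε); all others are ≤ 5.
With {F-β, F-δ, F-ε} the worst case is 5.
With {F-γ, F-δ, F-ε} the worst case is 5.
No size-3 selection achieves below 5.

5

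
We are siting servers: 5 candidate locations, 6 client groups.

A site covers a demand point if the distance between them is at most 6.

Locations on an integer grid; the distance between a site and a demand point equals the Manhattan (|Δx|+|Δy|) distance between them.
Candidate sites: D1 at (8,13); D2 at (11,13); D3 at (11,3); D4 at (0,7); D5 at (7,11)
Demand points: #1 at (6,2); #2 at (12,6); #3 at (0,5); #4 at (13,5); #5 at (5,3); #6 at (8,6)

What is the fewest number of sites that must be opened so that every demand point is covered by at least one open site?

2

Coverage sets (demand points within 6 of each site):
  D1: {}
  D2: {}
  D3: {#1, #2, #4, #5, #6}
  D4: {#3}
  D5: {#6}
No single site covers all 6 demand points.
But {D3, D4} covers everything, so the minimum is 2.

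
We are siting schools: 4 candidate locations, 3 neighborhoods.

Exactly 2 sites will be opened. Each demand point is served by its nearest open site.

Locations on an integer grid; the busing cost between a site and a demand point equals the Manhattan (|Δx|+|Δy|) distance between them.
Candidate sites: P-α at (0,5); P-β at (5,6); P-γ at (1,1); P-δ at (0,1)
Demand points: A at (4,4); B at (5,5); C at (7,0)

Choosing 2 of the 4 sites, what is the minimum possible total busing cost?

11

Open {P-β, P-γ}.
  A→P-β 3, B→P-β 1, C→P-γ 7  ⇒ total 11.
Compare {P-α, P-β}: total 12.
Compare {P-β, P-δ}: total 12.
No size-2 selection does better; minimum is 11.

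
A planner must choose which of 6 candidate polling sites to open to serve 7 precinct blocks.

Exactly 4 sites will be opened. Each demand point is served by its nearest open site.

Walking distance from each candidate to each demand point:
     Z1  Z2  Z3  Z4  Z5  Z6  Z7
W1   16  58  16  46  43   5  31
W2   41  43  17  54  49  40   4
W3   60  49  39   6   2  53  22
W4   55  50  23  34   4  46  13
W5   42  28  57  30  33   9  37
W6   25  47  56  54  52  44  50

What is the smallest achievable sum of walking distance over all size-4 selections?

77

Open {W1, W2, W3, W5}.
  Z1→W1 16, Z2→W5 28, Z3→W1 16, Z4→W3 6, Z5→W3 2, Z6→W1 5, Z7→W2 4  ⇒ total 77.
Compare {W1, W3, W4, W5}: total 86.
Compare {W2, W3, W5, W6}: total 91.
No size-4 selection does better; minimum is 77.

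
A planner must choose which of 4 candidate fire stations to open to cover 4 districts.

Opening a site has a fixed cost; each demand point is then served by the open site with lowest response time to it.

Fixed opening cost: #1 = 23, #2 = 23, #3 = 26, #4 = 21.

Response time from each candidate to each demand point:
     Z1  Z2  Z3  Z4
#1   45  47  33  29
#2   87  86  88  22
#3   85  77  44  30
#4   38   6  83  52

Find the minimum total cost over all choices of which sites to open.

Open {#1, #4}: assign each demand point to its cheapest open site.
  Z1→#4 38, Z2→#4 6, Z3→#1 33, Z4→#1 29
  response time 106, fixed 44 → total 150.
Compare {#3, #4}: response time 118 + fixed 47 = 165.
Compare {#1, #2, #4}: response time 99 + fixed 67 = 166.
Compare {#1, #3, #4}: response time 106 + fixed 70 = 176.
All other subsets cost ≥ 165. Minimum total cost: 150.

150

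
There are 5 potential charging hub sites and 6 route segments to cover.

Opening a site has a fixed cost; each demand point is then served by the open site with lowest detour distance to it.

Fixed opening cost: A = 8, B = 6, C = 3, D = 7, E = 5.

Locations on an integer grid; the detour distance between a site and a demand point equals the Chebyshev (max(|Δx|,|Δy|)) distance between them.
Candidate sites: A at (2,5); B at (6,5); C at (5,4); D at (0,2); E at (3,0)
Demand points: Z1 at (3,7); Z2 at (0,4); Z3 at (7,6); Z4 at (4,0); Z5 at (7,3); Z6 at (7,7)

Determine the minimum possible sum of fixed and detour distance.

22

Open {C}: assign each demand point to its cheapest open site.
  Z1→C 3, Z2→C 5, Z3→C 2, Z4→C 4, Z5→C 2, Z6→C 3
  detour distance 19, fixed 3 → total 22.
Compare {C, E}: detour distance 15 + fixed 8 = 23.
Compare {B, E}: detour distance 13 + fixed 11 = 24.
Compare {B}: detour distance 19 + fixed 6 = 25.
All other subsets cost ≥ 23. Minimum total cost: 22.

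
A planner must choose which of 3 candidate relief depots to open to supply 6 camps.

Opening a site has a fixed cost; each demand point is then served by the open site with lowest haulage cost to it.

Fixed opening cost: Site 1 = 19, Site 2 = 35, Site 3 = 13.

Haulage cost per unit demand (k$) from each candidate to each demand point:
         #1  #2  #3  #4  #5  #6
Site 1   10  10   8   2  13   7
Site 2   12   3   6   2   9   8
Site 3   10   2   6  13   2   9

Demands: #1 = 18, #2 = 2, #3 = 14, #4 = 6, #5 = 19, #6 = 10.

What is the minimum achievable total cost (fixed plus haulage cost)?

Open {Site 1, Site 3}: assign each demand point to its cheapest open site.
  #1→Site 1 18×10=180, #2→Site 3 2×2=4, #3→Site 3 14×6=84, #4→Site 1 6×2=12, #5→Site 3 19×2=38, #6→Site 1 10×7=70
  haulage cost 388, fixed 32 → total 420.
Compare {Site 2, Site 3}: haulage cost 398 + fixed 48 = 446.
Compare {Site 1, Site 2, Site 3}: haulage cost 388 + fixed 67 = 455.
Compare {Site 3}: haulage cost 474 + fixed 13 = 487.
All other subsets cost ≥ 446. Minimum total cost: 420.

420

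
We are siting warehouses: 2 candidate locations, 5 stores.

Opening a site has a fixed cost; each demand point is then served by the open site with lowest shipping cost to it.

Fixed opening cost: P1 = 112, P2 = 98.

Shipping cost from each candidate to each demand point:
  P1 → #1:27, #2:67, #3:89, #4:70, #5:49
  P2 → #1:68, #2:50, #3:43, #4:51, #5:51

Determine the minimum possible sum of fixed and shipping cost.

361

Open {P2}: assign each demand point to its cheapest open site.
  #1→P2 68, #2→P2 50, #3→P2 43, #4→P2 51, #5→P2 51
  shipping cost 263, fixed 98 → total 361.
Compare {P1}: shipping cost 302 + fixed 112 = 414.
Compare {P1, P2}: shipping cost 220 + fixed 210 = 430.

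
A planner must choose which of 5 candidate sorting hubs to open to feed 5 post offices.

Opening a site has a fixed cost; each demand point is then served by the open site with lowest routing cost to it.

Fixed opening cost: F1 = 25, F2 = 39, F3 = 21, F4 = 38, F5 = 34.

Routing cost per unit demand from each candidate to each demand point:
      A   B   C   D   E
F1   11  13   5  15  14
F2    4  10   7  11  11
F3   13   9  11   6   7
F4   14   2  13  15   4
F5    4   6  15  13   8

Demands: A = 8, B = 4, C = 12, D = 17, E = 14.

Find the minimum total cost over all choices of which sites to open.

376

Open {F1, F3, F4, F5}: assign each demand point to its cheapest open site.
  A→F5 8×4=32, B→F4 4×2=8, C→F1 12×5=60, D→F3 17×6=102, E→F4 14×4=56
  routing cost 258, fixed 118 → total 376.
Compare {F2, F3, F4}: routing cost 282 + fixed 98 = 380.
Compare {F1, F2, F3, F4}: routing cost 258 + fixed 123 = 381.
Compare {F1, F3, F5}: routing cost 316 + fixed 80 = 396.
All other subsets cost ≥ 380. Minimum total cost: 376.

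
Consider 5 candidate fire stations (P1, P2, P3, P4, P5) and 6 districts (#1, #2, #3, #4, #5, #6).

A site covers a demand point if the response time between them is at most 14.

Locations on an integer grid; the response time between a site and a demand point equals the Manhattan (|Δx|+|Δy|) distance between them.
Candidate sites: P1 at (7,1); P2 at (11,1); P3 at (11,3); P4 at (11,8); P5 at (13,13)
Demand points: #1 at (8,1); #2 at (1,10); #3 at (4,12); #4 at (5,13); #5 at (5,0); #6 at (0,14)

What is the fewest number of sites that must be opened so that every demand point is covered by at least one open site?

2

Coverage sets (demand points within 14 of each site):
  P1: {#1, #3, #4, #5}
  P2: {#1, #5}
  P3: {#1, #5}
  P4: {#1, #2, #3, #4, #5}
  P5: {#3, #4, #6}
No single site covers all 6 demand points.
But {P4, P5} covers everything, so the minimum is 2.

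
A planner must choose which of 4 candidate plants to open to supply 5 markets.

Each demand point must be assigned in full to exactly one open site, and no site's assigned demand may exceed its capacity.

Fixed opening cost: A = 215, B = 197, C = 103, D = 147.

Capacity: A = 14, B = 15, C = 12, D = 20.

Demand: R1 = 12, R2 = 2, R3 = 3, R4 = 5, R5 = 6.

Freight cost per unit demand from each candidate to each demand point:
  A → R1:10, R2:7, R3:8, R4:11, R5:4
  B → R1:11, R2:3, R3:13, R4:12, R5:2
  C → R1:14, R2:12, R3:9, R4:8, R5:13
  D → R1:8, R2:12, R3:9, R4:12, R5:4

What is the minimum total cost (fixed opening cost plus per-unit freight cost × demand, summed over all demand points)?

461

Open {C, D}; cheapest assignment that respects the capacities:
  C (cap 12, load 10): R2, R3, R4 — cost 2×12 + 3×9 + 5×8 = 91
  D (cap 20, load 18): R1, R5 — cost 12×8 + 6×4 = 120
  Shipping 211, fixed 250 → total 461.
  Any other capacity-feasible assignment to {C, D} ships for at least 211.
Compare {B, D}: its best feasible assignment gives total 545.
Compare {A, D}: its best feasible assignment gives total 575.
Every other set of open sites that can feasibly serve all demand totals ≥ 545 even under its best assignment. Minimum: 461.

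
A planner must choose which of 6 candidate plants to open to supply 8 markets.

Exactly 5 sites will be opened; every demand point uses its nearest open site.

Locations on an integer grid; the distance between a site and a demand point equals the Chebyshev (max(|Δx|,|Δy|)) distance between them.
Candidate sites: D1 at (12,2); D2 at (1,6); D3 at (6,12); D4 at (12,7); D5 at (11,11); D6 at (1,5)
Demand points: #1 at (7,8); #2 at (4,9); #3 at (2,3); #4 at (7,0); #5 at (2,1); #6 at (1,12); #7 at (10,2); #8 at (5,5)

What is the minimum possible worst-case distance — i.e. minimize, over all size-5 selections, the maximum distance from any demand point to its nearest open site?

5

Open {D1, D2, D3, D4, D5}.
  Farthest demand point is #4 at distance 5 (to D1); all others are ≤ 5.
With {D1, D2, D3, D4, D6} the worst case is 5.
With {D1, D2, D3, D5, D6} the worst case is 5.
No size-5 selection achieves below 5.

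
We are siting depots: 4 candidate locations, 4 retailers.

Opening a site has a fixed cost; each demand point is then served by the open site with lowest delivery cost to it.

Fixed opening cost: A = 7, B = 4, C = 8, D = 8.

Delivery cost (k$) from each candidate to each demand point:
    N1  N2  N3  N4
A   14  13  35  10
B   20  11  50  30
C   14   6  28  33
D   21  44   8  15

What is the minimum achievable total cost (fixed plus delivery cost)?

59

Open {C, D}: assign each demand point to its cheapest open site.
  N1→C 14, N2→C 6, N3→D 8, N4→D 15
  delivery cost 43, fixed 16 → total 59.
Compare {A, D}: delivery cost 45 + fixed 15 = 60.
Compare {A, C, D}: delivery cost 38 + fixed 23 = 61.
Compare {A, B, D}: delivery cost 43 + fixed 19 = 62.
All other subsets cost ≥ 60. Minimum total cost: 59.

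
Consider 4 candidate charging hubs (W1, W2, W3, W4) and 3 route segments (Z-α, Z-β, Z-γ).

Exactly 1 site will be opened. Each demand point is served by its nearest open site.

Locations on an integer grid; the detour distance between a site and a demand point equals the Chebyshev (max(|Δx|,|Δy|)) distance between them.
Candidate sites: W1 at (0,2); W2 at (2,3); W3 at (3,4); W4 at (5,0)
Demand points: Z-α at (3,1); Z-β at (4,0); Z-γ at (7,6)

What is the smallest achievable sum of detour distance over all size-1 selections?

Open {W4}.
  Z-α→W4 2, Z-β→W4 1, Z-γ→W4 6  ⇒ total 9.
Compare {W2}: total 10.
Compare {W3}: total 11.
No size-1 selection does better; minimum is 9.

9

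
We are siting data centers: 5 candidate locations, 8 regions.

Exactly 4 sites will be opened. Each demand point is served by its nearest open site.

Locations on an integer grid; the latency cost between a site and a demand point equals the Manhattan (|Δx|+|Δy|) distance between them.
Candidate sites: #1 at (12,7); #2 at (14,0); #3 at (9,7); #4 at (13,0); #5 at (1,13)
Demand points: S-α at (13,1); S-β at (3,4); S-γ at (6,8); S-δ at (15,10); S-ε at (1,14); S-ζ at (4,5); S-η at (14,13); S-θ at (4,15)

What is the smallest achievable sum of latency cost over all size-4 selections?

41

Open {#1, #3, #4, #5}.
  S-α→#4 1, S-β→#3 9, S-γ→#3 4, S-δ→#1 6, S-ε→#5 1, S-ζ→#3 7, S-η→#1 8, S-θ→#5 5  ⇒ total 41.
Compare {#1, #2, #3, #5}: total 42.
Compare {#2, #3, #4, #5}: total 47.
No size-4 selection does better; minimum is 41.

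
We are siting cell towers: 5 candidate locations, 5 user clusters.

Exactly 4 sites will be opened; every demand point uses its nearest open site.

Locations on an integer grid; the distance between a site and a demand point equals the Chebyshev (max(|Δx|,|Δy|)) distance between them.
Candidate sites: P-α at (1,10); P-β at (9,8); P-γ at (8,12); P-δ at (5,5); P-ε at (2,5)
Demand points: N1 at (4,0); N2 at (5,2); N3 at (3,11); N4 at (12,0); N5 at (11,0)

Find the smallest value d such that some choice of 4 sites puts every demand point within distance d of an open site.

Open {P-α, P-β, P-γ, P-δ}.
  Farthest demand point is N4 at distance 7 (to P-δ); all others are ≤ 7.
With {P-α, P-β, P-δ, P-ε} the worst case is 7.
With {P-α, P-γ, P-δ, P-ε} the worst case is 7.
No size-4 selection achieves below 7.

7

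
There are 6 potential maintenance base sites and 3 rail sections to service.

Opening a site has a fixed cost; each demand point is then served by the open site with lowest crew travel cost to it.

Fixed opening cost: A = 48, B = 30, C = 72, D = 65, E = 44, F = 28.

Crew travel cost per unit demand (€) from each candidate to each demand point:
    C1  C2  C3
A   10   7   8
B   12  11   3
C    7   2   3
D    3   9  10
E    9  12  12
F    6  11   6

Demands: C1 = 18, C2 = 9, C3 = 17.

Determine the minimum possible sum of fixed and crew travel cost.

Open {C, D}: assign each demand point to its cheapest open site.
  C1→D 18×3=54, C2→C 9×2=18, C3→C 17×3=51
  crew travel cost 123, fixed 137 → total 260.
Compare {C}: crew travel cost 195 + fixed 72 = 267.
Compare {C, F}: crew travel cost 177 + fixed 100 = 277.
Compare {B, D}: crew travel cost 186 + fixed 95 = 281.
All other subsets cost ≥ 267. Minimum total cost: 260.

260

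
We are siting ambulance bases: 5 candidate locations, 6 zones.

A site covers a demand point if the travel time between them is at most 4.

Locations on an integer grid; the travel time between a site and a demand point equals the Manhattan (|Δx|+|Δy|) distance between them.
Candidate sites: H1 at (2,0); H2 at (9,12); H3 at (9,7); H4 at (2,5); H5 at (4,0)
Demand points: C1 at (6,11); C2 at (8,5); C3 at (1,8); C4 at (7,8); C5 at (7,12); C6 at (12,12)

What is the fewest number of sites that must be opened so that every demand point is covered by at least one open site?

Coverage sets (demand points within 4 of each site):
  H1: {}
  H2: {C1, C5, C6}
  H3: {C2, C4}
  H4: {C3}
  H5: {}
No 2 sites suffice: every size-2 union leaves at least one demand point uncovered.
But {H2, H3, H4} covers everything, so the minimum is 3.

3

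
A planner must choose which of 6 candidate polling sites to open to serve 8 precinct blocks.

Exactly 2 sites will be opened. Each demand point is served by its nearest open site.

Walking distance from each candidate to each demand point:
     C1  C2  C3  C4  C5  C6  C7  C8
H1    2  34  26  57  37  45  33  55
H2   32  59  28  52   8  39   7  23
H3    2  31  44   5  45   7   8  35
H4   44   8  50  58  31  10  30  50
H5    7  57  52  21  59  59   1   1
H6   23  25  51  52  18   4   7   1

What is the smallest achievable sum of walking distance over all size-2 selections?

Open {H3, H6}.
  C1→H3 2, C2→H6 25, C3→H3 44, C4→H3 5, C5→H6 18, C6→H6 4, C7→H6 7, C8→H6 1  ⇒ total 106.
Compare {H2, H3}: total 111.
Compare {H5, H6}: total 128.
No size-2 selection does better; minimum is 106.

106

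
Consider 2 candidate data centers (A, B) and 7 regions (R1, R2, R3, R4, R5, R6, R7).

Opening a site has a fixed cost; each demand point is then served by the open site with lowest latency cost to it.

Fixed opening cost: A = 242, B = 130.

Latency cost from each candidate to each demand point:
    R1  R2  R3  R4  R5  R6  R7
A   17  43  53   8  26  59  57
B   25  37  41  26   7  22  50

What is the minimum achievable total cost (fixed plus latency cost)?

338

Open {B}: assign each demand point to its cheapest open site.
  R1→B 25, R2→B 37, R3→B 41, R4→B 26, R5→B 7, R6→B 22, R7→B 50
  latency cost 208, fixed 130 → total 338.
Compare {A}: latency cost 263 + fixed 242 = 505.
Compare {A, B}: latency cost 182 + fixed 372 = 554.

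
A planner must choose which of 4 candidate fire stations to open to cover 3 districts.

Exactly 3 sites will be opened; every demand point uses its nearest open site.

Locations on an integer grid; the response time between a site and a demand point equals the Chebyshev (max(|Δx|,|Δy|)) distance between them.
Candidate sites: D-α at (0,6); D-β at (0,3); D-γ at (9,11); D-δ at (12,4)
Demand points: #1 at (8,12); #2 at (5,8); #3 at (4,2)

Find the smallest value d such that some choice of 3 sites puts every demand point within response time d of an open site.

Open {D-α, D-β, D-γ}.
  Farthest demand point is #2 at response time 4 (to D-γ); all others are ≤ 4.
With {D-α, D-γ, D-δ} the worst case is 4.
With {D-β, D-γ, D-δ} the worst case is 4.
No size-3 selection achieves below 4.

4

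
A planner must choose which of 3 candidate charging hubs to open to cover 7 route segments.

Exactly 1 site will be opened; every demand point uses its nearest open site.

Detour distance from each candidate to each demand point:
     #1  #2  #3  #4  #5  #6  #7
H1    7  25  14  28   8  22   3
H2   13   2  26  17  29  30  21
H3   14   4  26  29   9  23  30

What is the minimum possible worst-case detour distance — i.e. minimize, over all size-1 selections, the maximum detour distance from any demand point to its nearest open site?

28

Open {H1}.
  Farthest demand point is #4 at detour distance 28 (to H1); all others are ≤ 28.
With {H2} the worst case is 30.
With {H3} the worst case is 30.
No size-1 selection achieves below 28.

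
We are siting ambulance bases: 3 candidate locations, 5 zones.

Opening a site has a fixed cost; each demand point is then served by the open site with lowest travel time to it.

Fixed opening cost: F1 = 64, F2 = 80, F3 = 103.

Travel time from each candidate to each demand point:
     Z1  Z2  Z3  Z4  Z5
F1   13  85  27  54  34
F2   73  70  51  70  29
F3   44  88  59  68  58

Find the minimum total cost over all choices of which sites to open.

Open {F1}: assign each demand point to its cheapest open site.
  Z1→F1 13, Z2→F1 85, Z3→F1 27, Z4→F1 54, Z5→F1 34
  travel time 213, fixed 64 → total 277.
Compare {F1, F2}: travel time 193 + fixed 144 = 337.
Compare {F2}: travel time 293 + fixed 80 = 373.
Compare {F1, F3}: travel time 213 + fixed 167 = 380.
All other subsets cost ≥ 337. Minimum total cost: 277.

277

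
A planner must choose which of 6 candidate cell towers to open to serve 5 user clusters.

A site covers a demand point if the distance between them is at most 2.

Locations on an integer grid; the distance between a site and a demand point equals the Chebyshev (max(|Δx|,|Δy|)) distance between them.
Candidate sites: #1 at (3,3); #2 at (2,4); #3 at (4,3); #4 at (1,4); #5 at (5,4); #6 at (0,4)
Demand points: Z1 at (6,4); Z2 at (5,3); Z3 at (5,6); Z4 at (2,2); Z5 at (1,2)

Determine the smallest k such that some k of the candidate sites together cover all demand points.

2

Coverage sets (demand points within 2 of each site):
  #1: {Z2, Z4, Z5}
  #2: {Z4, Z5}
  #3: {Z1, Z2, Z4}
  #4: {Z4, Z5}
  #5: {Z1, Z2, Z3}
  #6: {Z4, Z5}
No single site covers all 5 demand points.
But {#1, #5} covers everything, so the minimum is 2.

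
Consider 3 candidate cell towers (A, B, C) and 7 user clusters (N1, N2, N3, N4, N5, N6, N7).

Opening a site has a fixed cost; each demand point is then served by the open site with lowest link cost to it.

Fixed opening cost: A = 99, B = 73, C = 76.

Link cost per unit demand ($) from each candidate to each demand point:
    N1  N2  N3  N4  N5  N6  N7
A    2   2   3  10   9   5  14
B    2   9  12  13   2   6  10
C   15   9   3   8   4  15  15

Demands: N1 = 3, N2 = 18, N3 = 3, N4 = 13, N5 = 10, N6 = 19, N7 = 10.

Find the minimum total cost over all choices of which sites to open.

Open {A, B}: assign each demand point to its cheapest open site.
  N1→A 3×2=6, N2→A 18×2=36, N3→A 3×3=9, N4→A 13×10=130, N5→B 10×2=20, N6→A 19×5=95, N7→B 10×10=100
  link cost 396, fixed 172 → total 568.
Compare {A}: link cost 506 + fixed 99 = 605.
Compare {A, C}: link cost 430 + fixed 175 = 605.
Compare {A, B, C}: link cost 370 + fixed 248 = 618.
All other subsets cost ≥ 605. Minimum total cost: 568.

568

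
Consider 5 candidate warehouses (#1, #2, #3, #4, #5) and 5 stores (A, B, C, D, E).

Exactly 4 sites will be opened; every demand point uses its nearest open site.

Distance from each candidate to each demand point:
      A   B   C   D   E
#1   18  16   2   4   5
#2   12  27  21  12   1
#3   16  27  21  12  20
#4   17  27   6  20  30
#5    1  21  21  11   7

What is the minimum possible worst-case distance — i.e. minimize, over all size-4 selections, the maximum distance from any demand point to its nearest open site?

Open {#1, #2, #3, #4}.
  Farthest demand point is B at distance 16 (to #1); all others are ≤ 16.
With {#1, #2, #3, #5} the worst case is 16.
With {#1, #2, #4, #5} the worst case is 16.
No size-4 selection achieves below 16.

16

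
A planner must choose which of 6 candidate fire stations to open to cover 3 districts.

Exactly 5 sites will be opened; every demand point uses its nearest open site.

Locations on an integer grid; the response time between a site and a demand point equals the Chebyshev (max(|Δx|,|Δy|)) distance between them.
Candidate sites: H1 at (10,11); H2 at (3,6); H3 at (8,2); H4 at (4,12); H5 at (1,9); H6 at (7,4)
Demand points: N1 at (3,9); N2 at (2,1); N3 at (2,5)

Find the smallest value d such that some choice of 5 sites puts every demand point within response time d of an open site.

Open {H1, H2, H3, H4, H5}.
  Farthest demand point is N2 at response time 5 (to H2); all others are ≤ 5.
With {H1, H2, H3, H4, H6} the worst case is 5.
With {H1, H2, H3, H5, H6} the worst case is 5.
No size-5 selection achieves below 5.

5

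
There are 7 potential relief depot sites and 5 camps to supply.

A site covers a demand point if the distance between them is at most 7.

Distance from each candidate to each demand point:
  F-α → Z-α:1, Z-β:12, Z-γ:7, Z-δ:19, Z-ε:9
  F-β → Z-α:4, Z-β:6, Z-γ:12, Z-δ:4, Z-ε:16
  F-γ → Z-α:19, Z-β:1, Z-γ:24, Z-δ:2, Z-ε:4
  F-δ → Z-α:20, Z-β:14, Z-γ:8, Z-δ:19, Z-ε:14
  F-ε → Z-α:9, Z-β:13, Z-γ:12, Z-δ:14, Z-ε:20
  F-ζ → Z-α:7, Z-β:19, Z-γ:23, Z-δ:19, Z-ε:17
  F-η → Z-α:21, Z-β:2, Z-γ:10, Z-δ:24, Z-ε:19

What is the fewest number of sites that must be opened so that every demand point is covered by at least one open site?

2

Coverage sets (demand points within 7 of each site):
  F-α: {Z-α, Z-γ}
  F-β: {Z-α, Z-β, Z-δ}
  F-γ: {Z-β, Z-δ, Z-ε}
  F-δ: {}
  F-ε: {}
  F-ζ: {Z-α}
  F-η: {Z-β}
No single site covers all 5 demand points.
But {F-α, F-γ} covers everything, so the minimum is 2.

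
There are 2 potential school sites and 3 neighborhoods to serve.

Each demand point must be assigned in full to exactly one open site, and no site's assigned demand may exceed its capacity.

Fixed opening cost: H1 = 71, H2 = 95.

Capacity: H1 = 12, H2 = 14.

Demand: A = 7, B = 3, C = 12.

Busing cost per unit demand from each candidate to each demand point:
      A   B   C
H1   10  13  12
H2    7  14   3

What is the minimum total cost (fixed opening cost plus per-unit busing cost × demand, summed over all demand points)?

311

Open {H1, H2}; cheapest assignment that respects the capacities:
  H1 (cap 12, load 10): A, B — cost 7×10 + 3×13 = 109
  H2 (cap 14, load 12): C — cost 12×3 = 36
  Shipping 145, fixed 166 → total 311.
  Any other capacity-feasible assignment to {H1, H2} ships for at least 145.
Total demand is 22 and no other set of sites has combined capacity ≥ 22, so {H1, H2} is the only feasible choice of open sites. Minimum: 311.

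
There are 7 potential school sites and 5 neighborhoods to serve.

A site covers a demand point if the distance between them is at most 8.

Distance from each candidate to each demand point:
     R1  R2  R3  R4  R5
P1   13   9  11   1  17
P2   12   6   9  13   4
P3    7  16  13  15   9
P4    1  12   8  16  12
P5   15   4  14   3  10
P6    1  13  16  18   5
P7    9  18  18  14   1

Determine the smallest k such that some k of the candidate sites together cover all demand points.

3

Coverage sets (demand points within 8 of each site):
  P1: {R4}
  P2: {R2, R5}
  P3: {R1}
  P4: {R1, R3}
  P5: {R2, R4}
  P6: {R1, R5}
  P7: {R5}
No 2 sites suffice: every size-2 union leaves at least one demand point uncovered.
But {P1, P2, P4} covers everything, so the minimum is 3.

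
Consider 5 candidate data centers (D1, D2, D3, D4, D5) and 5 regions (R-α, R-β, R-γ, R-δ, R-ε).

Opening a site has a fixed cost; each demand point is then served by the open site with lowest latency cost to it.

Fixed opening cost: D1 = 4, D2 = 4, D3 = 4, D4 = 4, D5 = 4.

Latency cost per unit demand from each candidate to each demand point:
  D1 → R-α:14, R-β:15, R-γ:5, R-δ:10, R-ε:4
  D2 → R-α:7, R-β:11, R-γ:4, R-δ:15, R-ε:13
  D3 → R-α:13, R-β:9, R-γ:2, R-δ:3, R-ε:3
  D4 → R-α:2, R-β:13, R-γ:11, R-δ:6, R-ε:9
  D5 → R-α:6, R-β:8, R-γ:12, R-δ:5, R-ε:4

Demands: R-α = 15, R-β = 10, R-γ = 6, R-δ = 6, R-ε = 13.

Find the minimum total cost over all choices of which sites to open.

Open {D3, D4, D5}: assign each demand point to its cheapest open site.
  R-α→D4 15×2=30, R-β→D5 10×8=80, R-γ→D3 6×2=12, R-δ→D3 6×3=18, R-ε→D3 13×3=39
  latency cost 179, fixed 12 → total 191.
Compare {D1, D3, D4, D5}: latency cost 179 + fixed 16 = 195.
Compare {D2, D3, D4, D5}: latency cost 179 + fixed 16 = 195.
Compare {D3, D4}: latency cost 189 + fixed 8 = 197.
All other subsets cost ≥ 195. Minimum total cost: 191.

191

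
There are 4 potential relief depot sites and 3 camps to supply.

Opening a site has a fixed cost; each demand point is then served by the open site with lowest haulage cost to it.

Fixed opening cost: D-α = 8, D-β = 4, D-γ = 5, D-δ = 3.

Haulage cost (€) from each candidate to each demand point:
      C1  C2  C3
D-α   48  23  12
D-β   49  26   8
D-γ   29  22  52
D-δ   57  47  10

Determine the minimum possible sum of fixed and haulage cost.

68

Open {D-β, D-γ}: assign each demand point to its cheapest open site.
  C1→D-γ 29, C2→D-γ 22, C3→D-β 8
  haulage cost 59, fixed 9 → total 68.
Compare {D-γ, D-δ}: haulage cost 61 + fixed 8 = 69.
Compare {D-β, D-γ, D-δ}: haulage cost 59 + fixed 12 = 71.
Compare {D-α, D-γ}: haulage cost 63 + fixed 13 = 76.
All other subsets cost ≥ 69. Minimum total cost: 68.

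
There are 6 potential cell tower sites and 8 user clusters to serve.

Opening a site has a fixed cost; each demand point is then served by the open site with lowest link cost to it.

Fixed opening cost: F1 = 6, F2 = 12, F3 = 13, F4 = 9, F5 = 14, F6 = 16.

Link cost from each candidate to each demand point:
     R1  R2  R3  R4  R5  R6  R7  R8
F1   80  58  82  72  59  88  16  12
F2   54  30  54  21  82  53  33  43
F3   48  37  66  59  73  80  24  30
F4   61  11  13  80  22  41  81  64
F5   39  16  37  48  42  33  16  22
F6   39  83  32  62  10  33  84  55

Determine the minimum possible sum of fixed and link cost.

Open {F1, F2, F4, F6}: assign each demand point to its cheapest open site.
  R1→F6 39, R2→F4 11, R3→F4 13, R4→F2 21, R5→F6 10, R6→F6 33, R7→F1 16, R8→F1 12
  link cost 155, fixed 43 → total 198.
Compare {F1, F2, F4, F5}: link cost 167 + fixed 41 = 208.
Compare {F1, F2, F3, F4, F6}: link cost 155 + fixed 56 = 211.
Compare {F2, F4, F5}: link cost 177 + fixed 35 = 212.
All other subsets cost ≥ 208. Minimum total cost: 198.

198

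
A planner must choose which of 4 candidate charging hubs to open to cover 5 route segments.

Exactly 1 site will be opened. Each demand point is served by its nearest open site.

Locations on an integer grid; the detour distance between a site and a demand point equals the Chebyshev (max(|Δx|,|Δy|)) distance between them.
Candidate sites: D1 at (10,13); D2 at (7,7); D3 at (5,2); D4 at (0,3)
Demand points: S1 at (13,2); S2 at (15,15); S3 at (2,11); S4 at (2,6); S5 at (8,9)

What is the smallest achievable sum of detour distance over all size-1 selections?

26

Open {D2}.
  S1→D2 6, S2→D2 8, S3→D2 5, S4→D2 5, S5→D2 2  ⇒ total 26.
Compare {D1}: total 36.
Compare {D3}: total 41.
No size-1 selection does better; minimum is 26.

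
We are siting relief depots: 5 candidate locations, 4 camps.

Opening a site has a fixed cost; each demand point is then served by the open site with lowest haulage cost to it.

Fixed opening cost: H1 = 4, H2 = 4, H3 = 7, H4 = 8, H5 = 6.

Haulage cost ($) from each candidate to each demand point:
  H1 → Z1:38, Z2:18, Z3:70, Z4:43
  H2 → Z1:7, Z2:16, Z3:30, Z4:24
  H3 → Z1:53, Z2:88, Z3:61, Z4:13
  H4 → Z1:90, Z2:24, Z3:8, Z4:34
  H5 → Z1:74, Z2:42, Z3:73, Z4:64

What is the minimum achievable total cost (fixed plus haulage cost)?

63

Open {H2, H3, H4}: assign each demand point to its cheapest open site.
  Z1→H2 7, Z2→H2 16, Z3→H4 8, Z4→H3 13
  haulage cost 44, fixed 19 → total 63.
Compare {H2, H4}: haulage cost 55 + fixed 12 = 67.
Compare {H1, H2, H3, H4}: haulage cost 44 + fixed 23 = 67.
Compare {H2, H3, H4, H5}: haulage cost 44 + fixed 25 = 69.
All other subsets cost ≥ 67. Minimum total cost: 63.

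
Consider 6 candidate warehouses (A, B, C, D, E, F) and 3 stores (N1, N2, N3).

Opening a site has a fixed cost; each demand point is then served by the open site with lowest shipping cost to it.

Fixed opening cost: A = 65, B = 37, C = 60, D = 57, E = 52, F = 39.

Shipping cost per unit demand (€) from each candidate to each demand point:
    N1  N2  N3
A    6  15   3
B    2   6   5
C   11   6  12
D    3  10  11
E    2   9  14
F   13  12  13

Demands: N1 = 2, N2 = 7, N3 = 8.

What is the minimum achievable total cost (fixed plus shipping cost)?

123

Open {B}: assign each demand point to its cheapest open site.
  N1→B 2×2=4, N2→B 7×6=42, N3→B 8×5=40
  shipping cost 86, fixed 37 → total 123.
Compare {B, F}: shipping cost 86 + fixed 76 = 162.
Compare {A, B}: shipping cost 70 + fixed 102 = 172.
Compare {B, E}: shipping cost 86 + fixed 89 = 175.
All other subsets cost ≥ 162. Minimum total cost: 123.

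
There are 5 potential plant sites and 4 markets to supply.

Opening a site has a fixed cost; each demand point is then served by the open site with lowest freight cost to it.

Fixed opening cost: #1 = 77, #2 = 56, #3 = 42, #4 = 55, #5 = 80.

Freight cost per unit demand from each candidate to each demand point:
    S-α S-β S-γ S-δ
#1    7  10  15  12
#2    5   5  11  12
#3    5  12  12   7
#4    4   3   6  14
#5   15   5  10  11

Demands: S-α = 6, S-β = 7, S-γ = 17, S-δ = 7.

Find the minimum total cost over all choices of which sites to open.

Open {#3, #4}: assign each demand point to its cheapest open site.
  S-α→#4 6×4=24, S-β→#4 7×3=21, S-γ→#4 17×6=102, S-δ→#3 7×7=49
  freight cost 196, fixed 97 → total 293.
Compare {#4}: freight cost 245 + fixed 55 = 300.
Compare {#2, #4}: freight cost 231 + fixed 111 = 342.
Compare {#2, #3, #4}: freight cost 196 + fixed 153 = 349.
All other subsets cost ≥ 300. Minimum total cost: 293.

293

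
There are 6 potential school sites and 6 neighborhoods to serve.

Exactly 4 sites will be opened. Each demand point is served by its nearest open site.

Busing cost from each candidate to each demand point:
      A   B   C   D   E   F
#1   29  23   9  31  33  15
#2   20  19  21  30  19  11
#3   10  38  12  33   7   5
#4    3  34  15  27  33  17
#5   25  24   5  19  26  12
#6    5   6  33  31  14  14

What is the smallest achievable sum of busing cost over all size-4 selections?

45

Open {#3, #4, #5, #6}.
  A→#4 3, B→#6 6, C→#5 5, D→#5 19, E→#3 7, F→#3 5  ⇒ total 45.
Compare {#1, #3, #5, #6}: total 47.
Compare {#2, #3, #5, #6}: total 47.
No size-4 selection does better; minimum is 45.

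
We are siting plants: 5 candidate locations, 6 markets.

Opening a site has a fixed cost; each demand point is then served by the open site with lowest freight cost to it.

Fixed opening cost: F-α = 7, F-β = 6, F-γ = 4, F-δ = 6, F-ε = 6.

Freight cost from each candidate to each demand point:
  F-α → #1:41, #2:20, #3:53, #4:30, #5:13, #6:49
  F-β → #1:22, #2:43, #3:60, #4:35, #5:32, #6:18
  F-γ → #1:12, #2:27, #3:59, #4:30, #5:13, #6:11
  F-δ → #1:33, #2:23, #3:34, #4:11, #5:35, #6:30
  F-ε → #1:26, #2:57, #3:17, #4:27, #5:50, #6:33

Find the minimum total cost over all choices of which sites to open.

Open {F-γ, F-δ, F-ε}: assign each demand point to its cheapest open site.
  #1→F-γ 12, #2→F-δ 23, #3→F-ε 17, #4→F-δ 11, #5→F-γ 13, #6→F-γ 11
  freight cost 87, fixed 16 → total 103.
Compare {F-α, F-γ, F-δ, F-ε}: freight cost 84 + fixed 23 = 107.
Compare {F-β, F-γ, F-δ, F-ε}: freight cost 87 + fixed 22 = 109.
Compare {F-α, F-β, F-γ, F-δ, F-ε}: freight cost 84 + fixed 29 = 113.
All other subsets cost ≥ 107. Minimum total cost: 103.

103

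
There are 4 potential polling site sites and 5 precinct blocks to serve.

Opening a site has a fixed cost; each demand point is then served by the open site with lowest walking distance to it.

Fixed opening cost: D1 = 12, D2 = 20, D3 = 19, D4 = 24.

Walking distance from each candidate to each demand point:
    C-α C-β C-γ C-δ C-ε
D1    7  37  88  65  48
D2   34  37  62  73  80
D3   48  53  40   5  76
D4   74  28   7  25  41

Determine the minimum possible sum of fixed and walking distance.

Open {D1, D3, D4}: assign each demand point to its cheapest open site.
  C-α→D1 7, C-β→D4 28, C-γ→D4 7, C-δ→D3 5, C-ε→D4 41
  walking distance 88, fixed 55 → total 143.
Compare {D1, D4}: walking distance 108 + fixed 36 = 144.
Compare {D1, D2, D3, D4}: walking distance 88 + fixed 75 = 163.
Compare {D1, D2, D4}: walking distance 108 + fixed 56 = 164.
All other subsets cost ≥ 144. Minimum total cost: 143.

143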